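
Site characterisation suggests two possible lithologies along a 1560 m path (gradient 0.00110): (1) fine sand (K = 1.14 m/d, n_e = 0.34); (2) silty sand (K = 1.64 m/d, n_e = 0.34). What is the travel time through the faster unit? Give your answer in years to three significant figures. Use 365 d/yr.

806 years

Unit 1 (fine sand): v = 1.14×0.0011/0.34 = 0.003688 m/d, t = 1560/0.003688 = 423000 d
Unit 2 (silty sand): v = 1.64×0.0011/0.34 = 0.005306 m/d, t = 1560/0.005306 = 294000 d
Faster: 294000 d / 365 = 806 yr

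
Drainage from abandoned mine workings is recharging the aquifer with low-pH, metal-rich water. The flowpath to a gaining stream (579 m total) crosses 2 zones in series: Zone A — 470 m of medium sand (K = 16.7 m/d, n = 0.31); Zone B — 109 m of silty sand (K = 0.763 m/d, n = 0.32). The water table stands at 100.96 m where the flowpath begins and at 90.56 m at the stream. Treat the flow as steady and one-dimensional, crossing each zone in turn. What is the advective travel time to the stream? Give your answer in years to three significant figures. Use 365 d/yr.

Total head drop ΔH = 100.96 − 90.56 = 10.40 m
Steady 1-D flow in series ⇒ the Darcy flux q is identical in every zone and the zone head losses add (resistances L/K in series).
Σ(L/K) = 470/16.7 + 109/0.763 = 28.14 + 142.9 = 171.0 d
q = ΔH / Σ(L/K) = 10.40 / 171.0 = 0.06082 m/d (same in every zone)
Zone A: v = q/n = 0.06082/0.31 = 0.1962 m/d → t_A = 470/0.1962 = 2396 d
Zone B: v = q/n = 0.06082/0.32 = 0.1901 m/d → t_B = 109/0.1901 = 573.5 d
Total t = 2396 + 573.5 = 2969 d
   = 2969 / 365 = 8.13 yr

8.13 years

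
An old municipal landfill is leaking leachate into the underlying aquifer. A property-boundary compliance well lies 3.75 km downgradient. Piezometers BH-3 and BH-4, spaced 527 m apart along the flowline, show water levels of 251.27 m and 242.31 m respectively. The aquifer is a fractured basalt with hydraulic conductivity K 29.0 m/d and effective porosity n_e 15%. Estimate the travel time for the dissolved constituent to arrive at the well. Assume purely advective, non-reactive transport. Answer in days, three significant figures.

1140 days

Hydraulic gradient i = (251.27 − 242.31) / 527 = 8.96 / 527 = 0.01700
Specific discharge q = 29.0 × 0.01700 = 0.4931 m/d
Seepage velocity v = q / n = 0.4931 / 0.15 = 3.287 m/d
L = 3.75 km = 3750 m
t = L / v = 3750 / 3.287 = 1141 d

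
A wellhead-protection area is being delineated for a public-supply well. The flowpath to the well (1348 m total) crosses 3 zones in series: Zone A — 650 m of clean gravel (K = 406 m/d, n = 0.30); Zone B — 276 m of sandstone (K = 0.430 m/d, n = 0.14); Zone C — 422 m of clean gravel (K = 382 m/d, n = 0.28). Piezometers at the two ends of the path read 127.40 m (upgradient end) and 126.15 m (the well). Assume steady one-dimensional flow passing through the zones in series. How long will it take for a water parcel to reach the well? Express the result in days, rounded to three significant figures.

181000 days

Total head drop ΔH = 127.40 − 126.15 = 1.25 m
Continuity: the same q passes through each zone, so ΔH = q·Σ(L_j/K_j) — the zones act as resistances in series.
Σ(L/K) = 650/406 + 276/0.430 + 422/382 = 1.601 + 641.9 + 1.105 = 644.6 d
q = ΔH / Σ(L/K) = 1.25 / 644.6 = 0.001939 m/d (same in every zone)
Zone A: v = q/n = 0.001939/0.30 = 0.006464 m/d → t_A = 650/0.006464 = 100600 d
Zone B: v = q/n = 0.001939/0.14 = 0.01385 m/d → t_B = 276/0.01385 = 19920 d
Zone C: v = q/n = 0.001939/0.28 = 0.006926 m/d → t_C = 422/0.006926 = 60930 d
Total t = 100600 + 19920 + 60930 = 181400 d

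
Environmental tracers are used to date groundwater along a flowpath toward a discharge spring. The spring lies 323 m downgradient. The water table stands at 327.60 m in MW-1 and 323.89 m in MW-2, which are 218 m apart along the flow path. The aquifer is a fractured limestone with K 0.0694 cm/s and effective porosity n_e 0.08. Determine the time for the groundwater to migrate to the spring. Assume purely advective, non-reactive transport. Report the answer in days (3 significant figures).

25.3 days

Hydraulic gradient i = (327.60 − 323.89) / 218 = 3.71 / 218 = 0.01702
K = 0.0694 cm/s × 864 = 59.96 m/d
Darcy flux q = K·i = 59.96 × 0.01702 = 1.020 m/d
v_s = q/n_e = 1.020/0.08 = 12.76 m/d
t = L / v = 323 / 12.76 = 25.32 d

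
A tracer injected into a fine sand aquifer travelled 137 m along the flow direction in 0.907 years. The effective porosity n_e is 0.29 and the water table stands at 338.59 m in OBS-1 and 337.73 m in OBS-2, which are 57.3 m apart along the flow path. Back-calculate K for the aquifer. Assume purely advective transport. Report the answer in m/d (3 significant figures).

8.00 m/d

Hydraulic gradient i = (338.59 − 337.73) / 57.3 = 0.86 / 57.3 = 0.01501
t = 0.907 years = 331.1 d
v = L / t = 137 / 331.1 = 0.4138 m/d
K = v · n / i = 0.4138 × 0.29 / 0.01501 = 8.00 m/d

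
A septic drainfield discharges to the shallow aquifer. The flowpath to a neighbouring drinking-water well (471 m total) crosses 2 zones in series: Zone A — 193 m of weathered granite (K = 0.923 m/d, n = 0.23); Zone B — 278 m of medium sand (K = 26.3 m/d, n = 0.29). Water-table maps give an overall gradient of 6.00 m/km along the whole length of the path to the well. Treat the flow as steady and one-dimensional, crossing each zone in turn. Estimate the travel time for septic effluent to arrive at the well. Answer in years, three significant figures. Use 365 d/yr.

26.6 years

Steady 1-D flow in series ⇒ the Darcy flux q is identical in every zone and the zone head losses add (resistances L/K in series).
Σ(L/K) = 193/0.923 + 278/26.3 = 209.1 + 10.57 = 219.7 d
K_eq = L_total / Σ(L/K) = 471 / 219.7 = 2.144 m/d
q = K_eq · i = 2.144 × 0.0060 = 0.01286 m/d (same in every zone)
Zone A: v = q/n = 0.01286/0.23 = 0.05593 m/d → t_A = 193/0.05593 = 3451 d
Zone B: v = q/n = 0.01286/0.29 = 0.04436 m/d → t_B = 278/0.04436 = 6267 d
Total t = 3451 + 6267 = 9717 d
   = 9717 / 365 = 26.6 yr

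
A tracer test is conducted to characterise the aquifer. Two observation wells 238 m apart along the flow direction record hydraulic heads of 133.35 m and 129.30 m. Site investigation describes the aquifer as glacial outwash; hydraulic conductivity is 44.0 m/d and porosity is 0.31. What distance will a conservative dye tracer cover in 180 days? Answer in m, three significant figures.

Hydraulic gradient i = (133.35 − 129.30) / 238 = 4.05 / 238 = 0.01702
Specific discharge q = 44.0 × 0.01702 = 0.7487 m/d
v_s = q/n_e = 0.7487/0.31 = 2.415 m/d
L = v × T = 2.415 × 180 = 434.8 m

435 m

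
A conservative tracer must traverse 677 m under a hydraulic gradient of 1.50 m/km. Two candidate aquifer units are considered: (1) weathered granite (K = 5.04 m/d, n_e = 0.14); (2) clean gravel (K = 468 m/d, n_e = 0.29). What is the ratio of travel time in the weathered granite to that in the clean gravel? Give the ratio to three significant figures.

44.8

Unit 1 (weathered granite): v = 5.04×0.0015/0.14 = 0.05400 m/d, t = 677/0.05400 = 12540 d
Unit 2 (clean gravel): v = 468×0.0015/0.29 = 2.421 m/d, t = 677/2.421 = 279.7 d
t(weathered granite) / t(clean gravel) = 12540/279.7 = 44.8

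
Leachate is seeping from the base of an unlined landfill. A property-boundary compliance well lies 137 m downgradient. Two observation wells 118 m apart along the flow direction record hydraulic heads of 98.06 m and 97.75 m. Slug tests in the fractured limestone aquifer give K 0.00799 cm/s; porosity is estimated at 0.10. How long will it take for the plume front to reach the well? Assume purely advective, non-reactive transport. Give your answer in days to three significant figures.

755 days

Hydraulic gradient i = (98.06 − 97.75) / 118 = 0.31 / 118 = 0.002627
K = 0.00799 cm/s × 864 = 6.903 m/d
q = Ki = 6.903 × 0.002627 = 0.01814 m/d
v_s = q/n_e = 0.01814/0.10 = 0.1814 m/d
t = L / v = 137 / 0.1814 = 755.4 d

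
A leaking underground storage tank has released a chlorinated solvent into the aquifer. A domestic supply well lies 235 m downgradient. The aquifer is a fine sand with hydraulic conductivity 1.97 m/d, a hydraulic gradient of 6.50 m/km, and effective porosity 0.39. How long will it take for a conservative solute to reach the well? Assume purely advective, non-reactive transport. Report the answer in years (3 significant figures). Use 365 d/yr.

q = Ki = 1.97 × 0.0065 = 0.01280 m/d
v = Ki/n = 1.97·0.0065/0.39 = 0.03283 m/d
t = L / v = 235 / 0.03283 = 7157 d
   = 7157 / 365 = 19.6 yr

19.6 years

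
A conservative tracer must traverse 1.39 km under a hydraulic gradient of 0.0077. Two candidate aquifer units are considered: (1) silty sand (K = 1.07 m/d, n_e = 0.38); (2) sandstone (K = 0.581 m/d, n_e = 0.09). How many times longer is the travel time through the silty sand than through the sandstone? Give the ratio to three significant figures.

2.29

Unit 1 (silty sand): v = 1.07×0.0077/0.38 = 0.02168 m/d, t = 1390/0.02168 = 64110 d
Unit 2 (sandstone): v = 0.581×0.0077/0.09 = 0.04971 m/d, t = 1390/0.04971 = 27960 d
t(silty sand) / t(sandstone) = 64110/27960 = 2.29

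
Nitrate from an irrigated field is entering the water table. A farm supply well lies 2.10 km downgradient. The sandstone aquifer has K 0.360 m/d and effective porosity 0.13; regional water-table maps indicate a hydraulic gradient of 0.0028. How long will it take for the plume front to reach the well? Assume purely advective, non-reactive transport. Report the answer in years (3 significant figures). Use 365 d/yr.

742 years

Darcy flux q = K·i = 0.360 × 0.0028 = 0.001008 m/d
Seepage velocity v = q / n = 0.001008 / 0.13 = 0.007754 m/d
L = 2.10 km = 2100 m
t = L / v = 2100 / 0.007754 = 270800 d
   = 270800 / 365 = 742 yr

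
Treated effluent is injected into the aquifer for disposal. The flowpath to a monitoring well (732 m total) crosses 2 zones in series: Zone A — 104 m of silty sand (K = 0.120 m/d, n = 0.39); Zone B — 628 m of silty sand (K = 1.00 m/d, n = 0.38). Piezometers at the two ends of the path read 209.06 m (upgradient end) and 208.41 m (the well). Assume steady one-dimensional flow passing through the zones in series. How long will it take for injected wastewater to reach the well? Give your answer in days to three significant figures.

Total head drop ΔH = 209.06 − 208.41 = 0.65 m
Continuity: the same q passes through each zone, so ΔH = q·Σ(L_j/K_j) — the zones act as resistances in series.
Σ(L/K) = 104/0.120 + 628/1.00 = 866.7 + 628.0 = 1495 d
q = ΔH / Σ(L/K) = 0.65 / 1495 = 4.349e-4 m/d (same in every zone)
Zone A: v = q/n = 4.349e-4/0.39 = 0.001115 m/d → t_A = 104/0.001115 = 93270 d
Zone B: v = q/n = 4.349e-4/0.38 = 0.001144 m/d → t_B = 628/0.001144 = 548700 d
Total t = 93270 + 548700 = 642000 d

642000 days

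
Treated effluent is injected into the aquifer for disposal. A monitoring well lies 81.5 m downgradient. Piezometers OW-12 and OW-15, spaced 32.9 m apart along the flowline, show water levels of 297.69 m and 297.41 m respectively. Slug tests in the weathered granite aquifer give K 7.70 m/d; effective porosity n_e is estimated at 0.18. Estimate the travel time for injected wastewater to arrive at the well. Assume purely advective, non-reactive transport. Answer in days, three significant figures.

Hydraulic gradient i = (297.69 − 297.41) / 32.9 = 0.28 / 32.9 = 0.008511
Darcy flux q = K·i = 7.70 × 0.008511 = 0.06553 m/d
Average linear velocity = 0.06553 / 0.18 = 0.3641 m/d
t = L / v = 81.5 / 0.3641 = 223.9 d

224 days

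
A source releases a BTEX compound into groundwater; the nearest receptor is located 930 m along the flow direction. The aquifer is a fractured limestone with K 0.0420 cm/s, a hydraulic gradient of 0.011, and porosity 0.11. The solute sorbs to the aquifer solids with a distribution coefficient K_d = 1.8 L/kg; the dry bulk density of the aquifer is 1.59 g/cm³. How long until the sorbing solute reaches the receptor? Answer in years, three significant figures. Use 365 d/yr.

19.0 years

K = 0.0420 cm/s × 864 = 36.29 m/d
q = Ki = 36.29 × 0.011 = 0.3992 m/d
Average linear velocity = 0.3992 / 0.11 = 3.629 m/d
Retardation R = 1 + ρ_b·K_d/n = 1 + 1.59×1.8/0.11 = 27.02
Contaminant velocity v_c = v/R = 3.629/27.02 = 0.1343 m/d
t = L/v_c = 930/0.1343 = 6924 d
   = 6924/365 = 19.0 yr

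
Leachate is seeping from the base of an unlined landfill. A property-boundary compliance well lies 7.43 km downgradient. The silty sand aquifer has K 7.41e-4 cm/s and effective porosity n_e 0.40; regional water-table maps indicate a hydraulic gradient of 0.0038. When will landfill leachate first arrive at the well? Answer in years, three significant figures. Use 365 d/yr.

3350 years

K = 7.41e-4 cm/s × 864 = 0.6402 m/d
Darcy flux q = K·i = 0.6402 × 0.0038 = 0.002433 m/d
v_s = q/n_e = 0.002433/0.40 = 0.006082 m/d
L = 7.43 km = 7430 m
t = L / v = 7430 / 0.006082 = 1.222e6 d
   = 1.222e6 / 365 = 3350 yr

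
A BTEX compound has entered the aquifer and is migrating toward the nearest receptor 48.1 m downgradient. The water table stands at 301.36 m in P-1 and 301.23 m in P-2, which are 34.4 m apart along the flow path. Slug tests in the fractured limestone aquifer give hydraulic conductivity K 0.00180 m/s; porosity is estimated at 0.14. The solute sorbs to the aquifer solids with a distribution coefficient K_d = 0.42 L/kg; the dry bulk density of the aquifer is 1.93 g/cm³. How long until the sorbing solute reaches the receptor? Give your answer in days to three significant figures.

77.8 days

Hydraulic gradient i = (301.36 − 301.23) / 34.4 = 0.13 / 34.4 = 0.003779
K = 0.00180 m/s × 86400 s/d = 155.5 m/d
q = Ki = 155.5 × 0.003779 = 0.5877 m/d
Seepage velocity v = q / n = 0.5877 / 0.14 = 4.198 m/d
Retardation R = 1 + ρ_b·K_d/n = 1 + 1.93×0.42/0.14 = 6.790
Contaminant velocity v_c = v/R = 4.198/6.790 = 0.6183 m/d
t = L/v_c = 48.1/0.6183 = 77.80 d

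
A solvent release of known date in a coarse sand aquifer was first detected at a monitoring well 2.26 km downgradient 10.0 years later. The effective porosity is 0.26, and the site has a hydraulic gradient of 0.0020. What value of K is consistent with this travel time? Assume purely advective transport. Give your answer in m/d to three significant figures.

t = 10.0 years = 3650 d
L = 2.26 km = 2260 m
v = L / t = 2260 / 3650 = 0.6192 m/d
K = v · n / i = 0.6192 × 0.26 / 0.0020 = 80.5 m/d

80.5 m/d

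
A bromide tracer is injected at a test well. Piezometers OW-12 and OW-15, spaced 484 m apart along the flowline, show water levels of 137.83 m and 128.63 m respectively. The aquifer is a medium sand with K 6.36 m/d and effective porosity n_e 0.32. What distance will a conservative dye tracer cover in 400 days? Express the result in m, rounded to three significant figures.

151 m

Hydraulic gradient i = (137.83 − 128.63) / 484 = 9.20 / 484 = 0.01901
Specific discharge q = 6.36 × 0.01901 = 0.1209 m/d
Seepage velocity v = q / n = 0.1209 / 0.32 = 0.3778 m/d
L = v × T = 0.3778 × 400 = 151.1 m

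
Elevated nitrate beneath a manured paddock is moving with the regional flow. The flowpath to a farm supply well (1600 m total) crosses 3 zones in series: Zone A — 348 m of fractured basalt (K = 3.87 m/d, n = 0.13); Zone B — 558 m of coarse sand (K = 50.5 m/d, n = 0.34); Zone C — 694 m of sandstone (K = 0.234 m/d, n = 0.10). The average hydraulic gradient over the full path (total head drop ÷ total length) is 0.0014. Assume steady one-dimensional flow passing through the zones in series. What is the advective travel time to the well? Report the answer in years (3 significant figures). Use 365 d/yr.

Continuity: the same q passes through each zone, so ΔH = q·Σ(L_j/K_j) — the zones act as resistances in series.
Σ(L/K) = 348/3.87 + 558/50.5 + 694/0.234 = 89.92 + 11.05 + 2966 = 3067 d
K_eq = L_total / Σ(L/K) = 1600 / 3067 = 0.5217 m/d
q = K_eq · i = 0.5217 × 0.0014 = 7.304e-4 m/d (same in every zone)
Zone A: v = q/n = 7.304e-4/0.13 = 0.005619 m/d → t_A = 348/0.005619 = 61940 d
Zone B: v = q/n = 7.304e-4/0.34 = 0.002148 m/d → t_B = 558/0.002148 = 259700 d
Zone C: v = q/n = 7.304e-4/0.10 = 0.007304 m/d → t_C = 694/0.007304 = 95020 d
Total t = 61940 + 259700 + 95020 = 416700 d
   = 416700 / 365 = 1140 yr

1140 years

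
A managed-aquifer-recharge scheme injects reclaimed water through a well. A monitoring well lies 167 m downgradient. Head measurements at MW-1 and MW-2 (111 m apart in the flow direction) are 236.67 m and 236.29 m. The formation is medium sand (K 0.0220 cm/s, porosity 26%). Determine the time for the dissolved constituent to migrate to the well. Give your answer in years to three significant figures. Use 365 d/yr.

Hydraulic gradient i = (236.67 − 236.29) / 111 = 0.38 / 111 = 0.003423
K = 0.0220 cm/s × 864 = 19.01 m/d
Darcy flux q = K·i = 19.01 × 0.003423 = 0.06507 m/d
v_s = q/n_e = 0.06507/0.26 = 0.2503 m/d
t = L / v = 167 / 0.2503 = 667.3 d
   = 667.3 / 365 = 1.83 yr

1.83 years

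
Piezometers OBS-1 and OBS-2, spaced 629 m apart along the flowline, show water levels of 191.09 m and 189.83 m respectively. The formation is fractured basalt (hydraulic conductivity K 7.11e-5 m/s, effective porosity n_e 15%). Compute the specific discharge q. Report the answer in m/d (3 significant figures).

Hydraulic gradient i = (191.09 − 189.83) / 629 = 1.26 / 629 = 0.002003
K = 7.11e-5 m/s × 86400 s/d = 6.143 m/d
Specific discharge q = 6.143 × 0.002003 = 0.01231 m/d

0.0123 m/d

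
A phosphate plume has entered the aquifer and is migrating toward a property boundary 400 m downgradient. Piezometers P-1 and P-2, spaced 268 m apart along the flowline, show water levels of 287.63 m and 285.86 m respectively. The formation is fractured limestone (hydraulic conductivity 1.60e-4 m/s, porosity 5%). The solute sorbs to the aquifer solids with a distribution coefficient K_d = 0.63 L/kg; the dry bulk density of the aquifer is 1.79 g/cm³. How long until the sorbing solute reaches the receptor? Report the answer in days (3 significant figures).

5160 days

Hydraulic gradient i = (287.63 − 285.86) / 268 = 1.77 / 268 = 0.006604
K = 1.60e-4 m/s × 86400 s/d = 13.82 m/d
Specific discharge q = 13.82 × 0.006604 = 0.09130 m/d
Seepage velocity v = q / n = 0.09130 / 0.05 = 1.826 m/d
Retardation R = 1 + ρ_b·K_d/n = 1 + 1.79×0.63/0.05 = 23.55
Contaminant velocity v_c = v/R = 1.826/23.55 = 0.07752 m/d
t = L/v_c = 400/0.07752 = 5160 d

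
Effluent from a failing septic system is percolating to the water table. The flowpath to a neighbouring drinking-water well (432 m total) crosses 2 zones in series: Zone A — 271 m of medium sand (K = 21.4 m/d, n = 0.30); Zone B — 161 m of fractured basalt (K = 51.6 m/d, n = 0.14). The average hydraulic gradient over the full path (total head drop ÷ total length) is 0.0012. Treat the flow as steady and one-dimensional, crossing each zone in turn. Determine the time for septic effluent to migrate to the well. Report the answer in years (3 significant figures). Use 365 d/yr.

Steady 1-D flow in series ⇒ the Darcy flux q is identical in every zone and the zone head losses add (resistances L/K in series).
Σ(L/K) = 271/21.4 + 161/51.6 = 12.66 + 3.120 = 15.78 d
K_eq = L_total / Σ(L/K) = 432 / 15.78 = 27.37 m/d
q = K_eq · i = 27.37 × 0.0012 = 0.03284 m/d (same in every zone)
Zone A: v = q/n = 0.03284/0.30 = 0.1095 m/d → t_A = 271/0.1095 = 2475 d
Zone B: v = q/n = 0.03284/0.14 = 0.2346 m/d → t_B = 161/0.2346 = 686.3 d
Total t = 2475 + 686.3 = 3162 d
   = 3162 / 365 = 8.66 yr

8.66 years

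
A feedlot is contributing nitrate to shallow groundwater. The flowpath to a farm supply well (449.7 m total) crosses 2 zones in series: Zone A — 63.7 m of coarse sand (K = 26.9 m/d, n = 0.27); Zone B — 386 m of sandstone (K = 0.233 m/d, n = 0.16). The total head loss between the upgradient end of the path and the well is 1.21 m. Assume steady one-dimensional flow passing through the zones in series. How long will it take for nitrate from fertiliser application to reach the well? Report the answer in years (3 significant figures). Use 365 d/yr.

297 years

Steady 1-D flow in series ⇒ the Darcy flux q is identical in every zone and the zone head losses add (resistances L/K in series).
Σ(L/K) = 63.7/26.9 + 386/0.233 = 2.368 + 1657 = 1659 d
q = ΔH / Σ(L/K) = 1.21 / 1659 = 7.293e-4 m/d (same in every zone)
Zone A: v = q/n = 7.293e-4/0.27 = 0.002701 m/d → t_A = 63.7/0.002701 = 23580 d
Zone B: v = q/n = 7.293e-4/0.16 = 0.004558 m/d → t_B = 386/0.004558 = 84680 d
Total t = 23580 + 84680 = 108300 d
   = 108300 / 365 = 297 yr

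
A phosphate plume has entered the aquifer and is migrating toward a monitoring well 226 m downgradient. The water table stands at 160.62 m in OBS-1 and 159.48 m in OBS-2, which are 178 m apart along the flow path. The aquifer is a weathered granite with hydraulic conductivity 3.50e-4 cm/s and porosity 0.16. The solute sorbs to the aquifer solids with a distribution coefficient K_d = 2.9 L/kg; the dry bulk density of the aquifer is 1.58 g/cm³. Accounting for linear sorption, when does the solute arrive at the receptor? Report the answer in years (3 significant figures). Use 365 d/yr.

1520 years

Hydraulic gradient i = (160.62 − 159.48) / 178 = 1.14 / 178 = 0.006404
K = 3.50e-4 cm/s × 864 = 0.3024 m/d
Specific discharge q = 0.3024 × 0.006404 = 0.001937 m/d
Average linear velocity = 0.001937 / 0.16 = 0.01210 m/d
Retardation R = 1 + ρ_b·K_d/n = 1 + 1.58×2.9/0.16 = 29.64
Contaminant velocity v_c = v/R = 0.01210/29.64 = 4.084e-4 m/d
t = L/v_c = 226/4.084e-4 = 553400 d
   = 553400/365 = 1520 yr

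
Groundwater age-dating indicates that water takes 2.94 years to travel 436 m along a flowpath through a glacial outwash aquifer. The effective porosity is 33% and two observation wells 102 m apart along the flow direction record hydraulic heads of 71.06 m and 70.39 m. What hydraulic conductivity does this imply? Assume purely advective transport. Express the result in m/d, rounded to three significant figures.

Hydraulic gradient i = (71.06 − 70.39) / 102 = 0.67 / 102 = 0.006569
t = 2.94 years = 1073 d
v = L / t = 436 / 1073 = 0.4063 m/d
K = v · n / i = 0.4063 × 0.33 / 0.006569 = 20.4 m/d

20.4 m/d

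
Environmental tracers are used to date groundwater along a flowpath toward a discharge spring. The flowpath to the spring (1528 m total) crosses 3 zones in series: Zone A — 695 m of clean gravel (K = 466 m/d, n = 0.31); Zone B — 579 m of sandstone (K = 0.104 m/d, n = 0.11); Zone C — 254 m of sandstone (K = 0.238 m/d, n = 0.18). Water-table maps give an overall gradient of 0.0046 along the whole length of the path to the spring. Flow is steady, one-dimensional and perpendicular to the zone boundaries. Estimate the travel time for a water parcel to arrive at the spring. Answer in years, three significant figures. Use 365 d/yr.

Steady 1-D flow in series ⇒ the Darcy flux q is identical in every zone and the zone head losses add (resistances L/K in series).
Σ(L/K) = 695/466 + 579/0.104 + 254/0.238 = 1.491 + 5567 + 1067 = 6636 d
K_eq = L_total / Σ(L/K) = 1528 / 6636 = 0.2303 m/d
q = K_eq · i = 0.2303 × 0.0046 = 0.001059 m/d (same in every zone)
Zone A: v = q/n = 0.001059/0.31 = 0.003417 m/d → t_A = 695/0.003417 = 203400 d
Zone B: v = q/n = 0.001059/0.11 = 0.009629 m/d → t_B = 579/0.009629 = 60130 d
Zone C: v = q/n = 0.001059/0.18 = 0.005884 m/d → t_C = 254/0.005884 = 43170 d
Total t = 203400 + 60130 + 43170 = 306700 d
   = 306700 / 365 = 840 yr

840 years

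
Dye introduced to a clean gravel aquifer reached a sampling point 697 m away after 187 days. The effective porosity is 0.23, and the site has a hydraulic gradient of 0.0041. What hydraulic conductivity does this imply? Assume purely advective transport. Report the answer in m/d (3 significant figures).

v = L / t = 697 / 187 = 3.727 m/d
K = v · n / i = 3.727 × 0.23 / 0.0041 = 209 m/d

209 m/d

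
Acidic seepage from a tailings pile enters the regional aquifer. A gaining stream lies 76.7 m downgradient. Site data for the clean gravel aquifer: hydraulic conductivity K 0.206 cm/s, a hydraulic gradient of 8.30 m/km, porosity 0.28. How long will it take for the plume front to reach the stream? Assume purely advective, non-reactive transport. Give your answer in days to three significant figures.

K = 0.206 cm/s × 864 = 178.0 m/d
q = Ki = 178.0 × 0.0083 = 1.477 m/d
Seepage velocity v = q / n = 1.477 / 0.28 = 5.276 m/d
t = L / v = 76.7 / 5.276 = 14.54 d

14.5 days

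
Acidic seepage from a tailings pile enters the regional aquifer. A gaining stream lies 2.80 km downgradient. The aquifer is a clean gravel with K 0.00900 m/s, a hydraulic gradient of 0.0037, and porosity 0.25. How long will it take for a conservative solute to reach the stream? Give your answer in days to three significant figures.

K = 0.00900 m/s × 86400 s/d = 777.6 m/d
q = Ki = 777.6 × 0.0037 = 2.877 m/d
v = Ki/n = 777.6·0.0037/0.25 = 11.51 m/d
L = 2.80 km = 2800 m
t = L / v = 2800 / 11.51 = 243.3 d

243 days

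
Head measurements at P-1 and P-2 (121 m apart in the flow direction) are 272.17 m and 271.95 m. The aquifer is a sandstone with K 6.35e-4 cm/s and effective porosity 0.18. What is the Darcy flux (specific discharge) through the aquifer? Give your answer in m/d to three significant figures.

9.98e-4 m/d

Hydraulic gradient i = (272.17 − 271.95) / 121 = 0.22 / 121 = 0.001818
K = 6.35e-4 cm/s × 864 = 0.5486 m/d
Specific discharge q = 0.5486 × 0.001818 = 9.975e-4 m/d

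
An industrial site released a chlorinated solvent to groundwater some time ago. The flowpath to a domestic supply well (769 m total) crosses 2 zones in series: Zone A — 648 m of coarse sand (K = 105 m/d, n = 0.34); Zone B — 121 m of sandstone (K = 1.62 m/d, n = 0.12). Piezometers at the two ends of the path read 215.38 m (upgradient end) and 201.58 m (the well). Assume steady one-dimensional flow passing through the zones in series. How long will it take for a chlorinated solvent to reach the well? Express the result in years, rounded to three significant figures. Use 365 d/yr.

Total head drop ΔH = 215.38 − 201.58 = 13.80 m
Steady 1-D flow in series ⇒ the Darcy flux q is identical in every zone and the zone head losses add (resistances L/K in series).
Σ(L/K) = 648/105 + 121/1.62 = 6.171 + 74.69 = 80.86 d
q = ΔH / Σ(L/K) = 13.80 / 80.86 = 0.1707 m/d (same in every zone)
Zone A: v = q/n = 0.1707/0.34 = 0.5019 m/d → t_A = 648/0.5019 = 1291 d
Zone B: v = q/n = 0.1707/0.12 = 1.422 m/d → t_B = 121/1.422 = 85.08 d
Total t = 1291 + 85.08 = 1376 d
   = 1376 / 365 = 3.77 yr

3.77 years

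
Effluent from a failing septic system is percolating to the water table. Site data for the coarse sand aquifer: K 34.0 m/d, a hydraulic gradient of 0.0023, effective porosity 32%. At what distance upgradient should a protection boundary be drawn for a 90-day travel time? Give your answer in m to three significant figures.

22.0 m

Specific discharge q = 34.0 × 0.0023 = 0.07820 m/d
v_s = q/n_e = 0.07820/0.32 = 0.2444 m/d
L = v × T = 0.2444 × 90 = 21.99 m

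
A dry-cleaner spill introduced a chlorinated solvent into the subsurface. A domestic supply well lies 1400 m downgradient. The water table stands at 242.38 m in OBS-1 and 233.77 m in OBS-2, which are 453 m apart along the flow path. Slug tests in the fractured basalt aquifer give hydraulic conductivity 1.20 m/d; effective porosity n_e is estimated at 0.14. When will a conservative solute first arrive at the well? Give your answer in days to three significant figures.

Hydraulic gradient i = (242.38 − 233.77) / 453 = 8.61 / 453 = 0.01901
Specific discharge q = 1.20 × 0.01901 = 0.02281 m/d
v = Ki/n = 1.20·0.01901/0.14 = 0.1629 m/d
t = L / v = 1400 / 0.1629 = 8593 d

8590 days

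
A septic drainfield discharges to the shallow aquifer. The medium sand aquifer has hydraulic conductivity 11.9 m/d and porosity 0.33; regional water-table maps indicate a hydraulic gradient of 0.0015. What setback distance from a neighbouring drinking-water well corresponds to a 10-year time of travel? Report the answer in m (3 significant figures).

197 m

Darcy flux q = K·i = 11.9 × 0.0015 = 0.01785 m/d
Average linear velocity = 0.01785 / 0.33 = 0.05409 m/d
T = 10 yr × 365 = 3650 d
L = v × T = 0.05409 × 3650 = 197.4 m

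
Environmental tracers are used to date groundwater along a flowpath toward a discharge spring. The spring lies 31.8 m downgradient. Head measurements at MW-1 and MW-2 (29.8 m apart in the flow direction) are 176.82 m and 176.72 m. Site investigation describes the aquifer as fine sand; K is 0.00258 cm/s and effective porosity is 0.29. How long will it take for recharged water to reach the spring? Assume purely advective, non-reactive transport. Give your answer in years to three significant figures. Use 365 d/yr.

Hydraulic gradient i = (176.82 − 176.72) / 29.8 = 0.10 / 29.8 = 0.003356
K = 0.00258 cm/s × 864 = 2.229 m/d
Specific discharge q = 2.229 × 0.003356 = 0.007480 m/d
Seepage velocity v = q / n = 0.007480 / 0.29 = 0.02579 m/d
t = L / v = 31.8 / 0.02579 = 1233 d
   = 1233 / 365 = 3.38 yr

3.38 years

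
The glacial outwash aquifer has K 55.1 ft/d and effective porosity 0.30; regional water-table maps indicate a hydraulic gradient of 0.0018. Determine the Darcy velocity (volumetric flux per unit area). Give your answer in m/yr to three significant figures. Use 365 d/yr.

11.0 m/yr

K = 55.1 ft/d × 0.3048 = 16.79 m/d
Darcy flux q = K·i = 16.79 × 0.0018 = 0.03023 m/d
   = 0.03023 × 365 = 11.0 m/yr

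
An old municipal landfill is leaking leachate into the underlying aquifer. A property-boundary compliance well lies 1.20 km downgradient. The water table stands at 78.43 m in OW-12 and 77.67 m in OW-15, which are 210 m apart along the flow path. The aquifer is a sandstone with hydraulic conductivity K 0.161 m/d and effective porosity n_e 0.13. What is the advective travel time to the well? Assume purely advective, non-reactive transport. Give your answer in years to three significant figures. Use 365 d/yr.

Hydraulic gradient i = (78.43 − 77.67) / 210 = 0.76 / 210 = 0.003619
q = Ki = 0.161 × 0.003619 = 5.827e-4 m/d
v = Ki/n = 0.161·0.003619/0.13 = 0.004482 m/d
L = 1.20 km = 1200 m
t = L / v = 1200 / 0.004482 = 267700 d
   = 267700 / 365 = 734 yr

734 years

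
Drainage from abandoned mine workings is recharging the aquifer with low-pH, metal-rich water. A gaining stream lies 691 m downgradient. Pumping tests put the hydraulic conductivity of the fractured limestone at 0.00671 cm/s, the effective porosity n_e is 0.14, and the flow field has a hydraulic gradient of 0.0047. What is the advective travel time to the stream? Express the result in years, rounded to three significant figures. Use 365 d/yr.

9.73 years

K = 0.00671 cm/s × 864 = 5.797 m/d
q = Ki = 5.797 × 0.0047 = 0.02725 m/d
v = Ki/n = 5.797·0.0047/0.14 = 0.1946 m/d
t = L / v = 691 / 0.1946 = 3550 d
   = 3550 / 365 = 9.73 yr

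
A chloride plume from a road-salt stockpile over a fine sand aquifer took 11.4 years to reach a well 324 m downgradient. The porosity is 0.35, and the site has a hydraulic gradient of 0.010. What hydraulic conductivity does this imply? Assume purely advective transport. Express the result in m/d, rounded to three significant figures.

t = 11.4 years = 4161 d
v = L / t = 324 / 4161 = 0.07787 m/d
K = v · n / i = 0.07787 × 0.35 / 0.010 = 2.73 m/d

2.73 m/d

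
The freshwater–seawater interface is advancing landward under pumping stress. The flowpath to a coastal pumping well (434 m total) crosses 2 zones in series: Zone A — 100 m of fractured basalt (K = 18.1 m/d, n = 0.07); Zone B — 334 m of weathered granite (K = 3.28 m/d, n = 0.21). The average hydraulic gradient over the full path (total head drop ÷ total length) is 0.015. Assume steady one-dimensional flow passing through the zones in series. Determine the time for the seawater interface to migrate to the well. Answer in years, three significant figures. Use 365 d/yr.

For zones in series the flux q is common to all zones; the equivalent conductivity is the harmonic (thickness-weighted) mean, K_eq = L_total / Σ(L_j/K_j).
Σ(L/K) = 100/18.1 + 334/3.28 = 5.525 + 101.8 = 107.4 d
K_eq = L_total / Σ(L/K) = 434 / 107.4 = 4.043 m/d
q = K_eq · i = 4.043 × 0.015 = 0.06064 m/d (same in every zone)
Zone A: v = q/n = 0.06064/0.07 = 0.8663 m/d → t_A = 100/0.8663 = 115.4 d
Zone B: v = q/n = 0.06064/0.21 = 0.2888 m/d → t_B = 334/0.2888 = 1157 d
Total t = 115.4 + 1157 = 1272 d
   = 1272 / 365 = 3.49 yr

3.49 years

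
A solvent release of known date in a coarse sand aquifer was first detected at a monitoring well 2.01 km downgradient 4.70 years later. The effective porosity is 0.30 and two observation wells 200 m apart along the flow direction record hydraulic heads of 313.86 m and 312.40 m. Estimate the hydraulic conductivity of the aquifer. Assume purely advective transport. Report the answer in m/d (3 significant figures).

Hydraulic gradient i = (313.86 − 312.40) / 200 = 1.46 / 200 = 0.007300
t = 4.70 years = 1716 d
L = 2.01 km = 2010 m
v = L / t = 2010 / 1716 = 1.172 m/d
K = v · n / i = 1.172 × 0.30 / 0.007300 = 48.2 m/d

48.2 m/d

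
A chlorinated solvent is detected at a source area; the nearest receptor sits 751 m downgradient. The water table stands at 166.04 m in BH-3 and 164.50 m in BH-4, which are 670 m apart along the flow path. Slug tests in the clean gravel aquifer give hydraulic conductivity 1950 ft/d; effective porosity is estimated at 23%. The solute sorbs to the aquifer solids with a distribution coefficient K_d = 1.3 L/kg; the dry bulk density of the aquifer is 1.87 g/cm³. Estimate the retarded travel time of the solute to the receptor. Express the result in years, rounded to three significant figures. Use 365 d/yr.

4.01 years

Hydraulic gradient i = (166.04 − 164.50) / 670 = 1.54 / 670 = 0.002299
K = 1950 ft/d × 0.3048 = 594.4 m/d
Darcy flux q = K·i = 594.4 × 0.002299 = 1.366 m/d
v = Ki/n = 594.4·0.002299/0.23 = 5.940 m/d
Retardation R = 1 + ρ_b·K_d/n = 1 + 1.87×1.3/0.23 = 11.57
Contaminant velocity v_c = v/R = 5.940/11.57 = 0.5134 m/d
t = L/v_c = 751/0.5134 = 1463 d
   = 1463/365 = 4.01 yr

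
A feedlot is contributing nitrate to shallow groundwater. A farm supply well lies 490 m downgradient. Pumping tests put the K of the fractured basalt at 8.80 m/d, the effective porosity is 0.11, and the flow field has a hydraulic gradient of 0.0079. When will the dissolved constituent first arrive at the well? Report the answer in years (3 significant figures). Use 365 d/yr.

2.12 years

Specific discharge q = 8.80 × 0.0079 = 0.06952 m/d
v = Ki/n = 8.80·0.0079/0.11 = 0.6320 m/d
t = L / v = 490 / 0.6320 = 775.3 d
   = 775.3 / 365 = 2.12 yr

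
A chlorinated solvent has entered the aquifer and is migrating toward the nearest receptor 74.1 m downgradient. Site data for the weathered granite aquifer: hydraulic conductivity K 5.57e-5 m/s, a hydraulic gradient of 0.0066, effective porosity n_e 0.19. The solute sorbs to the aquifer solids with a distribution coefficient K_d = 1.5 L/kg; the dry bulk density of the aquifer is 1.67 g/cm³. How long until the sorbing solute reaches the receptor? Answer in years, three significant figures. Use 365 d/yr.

K = 5.57e-5 m/s × 86400 s/d = 4.812 m/d
Specific discharge q = 4.812 × 0.0066 = 0.03176 m/d
v = Ki/n = 4.812·0.0066/0.19 = 0.1672 m/d
Retardation R = 1 + ρ_b·K_d/n = 1 + 1.67×1.5/0.19 = 14.18
Contaminant velocity v_c = v/R = 0.1672/14.18 = 0.01179 m/d
t = L/v_c = 74.1/0.01179 = 6287 d
   = 6287/365 = 17.2 yr

17.2 years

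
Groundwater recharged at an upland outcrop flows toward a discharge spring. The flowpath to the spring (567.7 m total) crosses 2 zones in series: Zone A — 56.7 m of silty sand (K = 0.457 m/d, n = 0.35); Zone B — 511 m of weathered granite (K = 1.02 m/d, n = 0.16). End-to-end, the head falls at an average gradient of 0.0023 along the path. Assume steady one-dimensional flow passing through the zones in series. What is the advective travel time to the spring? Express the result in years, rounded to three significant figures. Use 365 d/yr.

For zones in series the flux q is common to all zones; the equivalent conductivity is the harmonic (thickness-weighted) mean, K_eq = L_total / Σ(L_j/K_j).
Σ(L/K) = 56.7/0.457 + 511/1.02 = 124.1 + 501.0 = 625.1 d
K_eq = L_total / Σ(L/K) = 567.7 / 625.1 = 0.9082 m/d
q = K_eq · i = 0.9082 × 0.0023 = 0.002089 m/d (same in every zone)
Zone A: v = q/n = 0.002089/0.35 = 0.005968 m/d → t_A = 56.7/0.005968 = 9500 d
Zone B: v = q/n = 0.002089/0.16 = 0.01306 m/d → t_B = 511/0.01306 = 39140 d
Total t = 9500 + 39140 = 48640 d
   = 48640 / 365 = 133 yr

133 years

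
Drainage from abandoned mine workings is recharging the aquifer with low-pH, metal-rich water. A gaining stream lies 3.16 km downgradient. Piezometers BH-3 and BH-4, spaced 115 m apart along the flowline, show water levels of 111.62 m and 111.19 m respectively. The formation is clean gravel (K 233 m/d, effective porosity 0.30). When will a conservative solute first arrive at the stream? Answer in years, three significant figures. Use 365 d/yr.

Hydraulic gradient i = (111.62 − 111.19) / 115 = 0.43 / 115 = 0.003739
q = Ki = 233 × 0.003739 = 0.8712 m/d
v_s = q/n_e = 0.8712/0.30 = 2.904 m/d
L = 3.16 km = 3160 m
t = L / v = 3160 / 2.904 = 1088 d
   = 1088 / 365 = 2.98 yr

2.98 years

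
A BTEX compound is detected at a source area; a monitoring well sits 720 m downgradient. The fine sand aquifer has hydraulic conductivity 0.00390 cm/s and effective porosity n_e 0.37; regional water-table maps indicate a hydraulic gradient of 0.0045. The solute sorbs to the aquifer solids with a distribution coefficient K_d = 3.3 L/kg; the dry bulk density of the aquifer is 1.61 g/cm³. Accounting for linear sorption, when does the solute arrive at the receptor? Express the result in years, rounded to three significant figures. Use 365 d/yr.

K = 0.00390 cm/s × 864 = 3.370 m/d
q = Ki = 3.370 × 0.0045 = 0.01516 m/d
Seepage velocity v = q / n = 0.01516 / 0.37 = 0.04098 m/d
Retardation R = 1 + ρ_b·K_d/n = 1 + 1.61×3.3/0.37 = 15.36
Contaminant velocity v_c = v/R = 0.04098/15.36 = 0.002668 m/d
t = L/v_c = 720/0.002668 = 269800 d
   = 269800/365 = 739 yr

739 years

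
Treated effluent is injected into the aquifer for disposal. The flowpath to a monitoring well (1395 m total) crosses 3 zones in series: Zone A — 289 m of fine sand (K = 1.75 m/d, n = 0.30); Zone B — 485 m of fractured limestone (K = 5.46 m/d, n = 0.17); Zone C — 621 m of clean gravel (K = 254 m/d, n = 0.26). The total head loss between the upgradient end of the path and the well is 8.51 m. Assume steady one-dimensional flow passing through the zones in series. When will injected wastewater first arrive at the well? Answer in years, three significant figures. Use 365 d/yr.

Continuity: the same q passes through each zone, so ΔH = q·Σ(L_j/K_j) — the zones act as resistances in series.
Σ(L/K) = 289/1.75 + 485/5.46 + 621/254 = 165.1 + 88.83 + 2.445 = 256.4 d
q = ΔH / Σ(L/K) = 8.51 / 256.4 = 0.03319 m/d (same in every zone)
Zone A: v = q/n = 0.03319/0.30 = 0.1106 m/d → t_A = 289/0.1106 = 2612 d
Zone B: v = q/n = 0.03319/0.17 = 0.1952 m/d → t_B = 485/0.1952 = 2484 d
Zone C: v = q/n = 0.03319/0.26 = 0.1276 m/d → t_C = 621/0.1276 = 4865 d
Total t = 2612 + 2484 + 4865 = 9962 d
   = 9962 / 365 = 27.3 yr

27.3 years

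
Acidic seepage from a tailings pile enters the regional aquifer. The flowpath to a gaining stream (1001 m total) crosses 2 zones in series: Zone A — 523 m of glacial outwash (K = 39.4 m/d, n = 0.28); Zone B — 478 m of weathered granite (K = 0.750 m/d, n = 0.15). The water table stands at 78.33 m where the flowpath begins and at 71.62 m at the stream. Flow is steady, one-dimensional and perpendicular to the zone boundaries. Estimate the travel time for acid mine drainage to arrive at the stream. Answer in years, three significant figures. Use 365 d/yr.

57.9 years

Total head drop ΔH = 78.33 − 71.62 = 6.71 m
Steady 1-D flow in series ⇒ the Darcy flux q is identical in every zone and the zone head losses add (resistances L/K in series).
Σ(L/K) = 523/39.4 + 478/0.750 = 13.27 + 637.3 = 650.6 d
q = ΔH / Σ(L/K) = 6.71 / 650.6 = 0.01031 m/d (same in every zone)
Zone A: v = q/n = 0.01031/0.28 = 0.03683 m/d → t_A = 523/0.03683 = 14200 d
Zone B: v = q/n = 0.01031/0.15 = 0.06876 m/d → t_B = 478/0.06876 = 6952 d
Total t = 14200 + 6952 = 21150 d
   = 21150 / 365 = 57.9 yr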